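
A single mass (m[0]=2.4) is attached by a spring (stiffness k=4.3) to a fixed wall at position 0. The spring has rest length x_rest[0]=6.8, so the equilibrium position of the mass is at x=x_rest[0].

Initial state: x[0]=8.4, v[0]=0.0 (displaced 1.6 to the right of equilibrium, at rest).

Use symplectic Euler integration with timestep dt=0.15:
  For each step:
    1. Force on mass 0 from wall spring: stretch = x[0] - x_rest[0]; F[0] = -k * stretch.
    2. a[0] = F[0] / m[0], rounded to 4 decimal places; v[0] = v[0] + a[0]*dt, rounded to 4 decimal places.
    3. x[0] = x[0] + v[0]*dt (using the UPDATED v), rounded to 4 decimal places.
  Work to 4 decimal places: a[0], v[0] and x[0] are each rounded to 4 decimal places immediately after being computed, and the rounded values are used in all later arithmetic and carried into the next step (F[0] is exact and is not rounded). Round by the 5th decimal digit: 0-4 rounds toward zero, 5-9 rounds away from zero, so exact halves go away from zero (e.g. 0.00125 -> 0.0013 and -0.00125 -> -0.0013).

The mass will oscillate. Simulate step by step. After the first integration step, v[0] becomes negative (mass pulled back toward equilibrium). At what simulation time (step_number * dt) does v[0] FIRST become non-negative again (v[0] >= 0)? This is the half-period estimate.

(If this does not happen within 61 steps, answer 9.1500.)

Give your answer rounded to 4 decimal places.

Step 0: x=[8.4000] v=[0.0000]
Step 1: x=[8.3355] v=[-0.4300]
Step 2: x=[8.2091] v=[-0.8427]
Step 3: x=[8.0259] v=[-1.2214]
Step 4: x=[7.7933] v=[-1.5509]
Step 5: x=[7.5206] v=[-1.8179]
Step 6: x=[7.2189] v=[-2.0116]
Step 7: x=[6.9003] v=[-2.1242]
Step 8: x=[6.5776] v=[-2.1512]
Step 9: x=[6.2639] v=[-2.0914]
Step 10: x=[5.9718] v=[-1.9473]
Step 11: x=[5.7131] v=[-1.7247]
Step 12: x=[5.4982] v=[-1.4326]
Step 13: x=[5.3358] v=[-1.0827]
Step 14: x=[5.2324] v=[-0.6892]
Step 15: x=[5.1922] v=[-0.2679]
Step 16: x=[5.2168] v=[0.1642]
First v>=0 after going negative at step 16, time=2.4000

Answer: 2.4000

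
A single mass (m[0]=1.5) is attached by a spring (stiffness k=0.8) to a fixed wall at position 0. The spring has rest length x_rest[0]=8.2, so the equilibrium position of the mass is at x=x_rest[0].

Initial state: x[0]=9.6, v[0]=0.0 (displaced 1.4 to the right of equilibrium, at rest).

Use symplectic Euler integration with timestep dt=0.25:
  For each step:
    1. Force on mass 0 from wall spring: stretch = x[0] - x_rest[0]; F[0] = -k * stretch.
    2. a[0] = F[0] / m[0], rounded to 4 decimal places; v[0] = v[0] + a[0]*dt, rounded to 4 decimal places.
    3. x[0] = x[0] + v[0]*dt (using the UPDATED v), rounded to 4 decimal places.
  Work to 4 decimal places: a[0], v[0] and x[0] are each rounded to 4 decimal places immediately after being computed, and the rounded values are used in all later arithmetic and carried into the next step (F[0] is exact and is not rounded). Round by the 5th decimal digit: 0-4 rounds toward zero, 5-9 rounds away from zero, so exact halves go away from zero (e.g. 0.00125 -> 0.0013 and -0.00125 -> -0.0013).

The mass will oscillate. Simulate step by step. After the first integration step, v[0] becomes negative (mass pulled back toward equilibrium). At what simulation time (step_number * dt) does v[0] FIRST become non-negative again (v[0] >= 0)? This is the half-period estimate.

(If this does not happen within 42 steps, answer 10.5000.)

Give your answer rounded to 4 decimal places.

Answer: 4.5000

Derivation:
Step 0: x=[9.6000] v=[0.0000]
Step 1: x=[9.5533] v=[-0.1867]
Step 2: x=[9.4615] v=[-0.3672]
Step 3: x=[9.3277] v=[-0.5354]
Step 4: x=[9.1563] v=[-0.6858]
Step 5: x=[8.9530] v=[-0.8133]
Step 6: x=[8.7246] v=[-0.9137]
Step 7: x=[8.4787] v=[-0.9837]
Step 8: x=[8.2235] v=[-1.0209]
Step 9: x=[7.9675] v=[-1.0240]
Step 10: x=[7.7193] v=[-0.9930]
Step 11: x=[7.4871] v=[-0.9289]
Step 12: x=[7.2786] v=[-0.8339]
Step 13: x=[7.1008] v=[-0.7111]
Step 14: x=[6.9597] v=[-0.5646]
Step 15: x=[6.8599] v=[-0.3992]
Step 16: x=[6.8048] v=[-0.2205]
Step 17: x=[6.7962] v=[-0.0345]
Step 18: x=[6.8344] v=[0.1527]
First v>=0 after going negative at step 18, time=4.5000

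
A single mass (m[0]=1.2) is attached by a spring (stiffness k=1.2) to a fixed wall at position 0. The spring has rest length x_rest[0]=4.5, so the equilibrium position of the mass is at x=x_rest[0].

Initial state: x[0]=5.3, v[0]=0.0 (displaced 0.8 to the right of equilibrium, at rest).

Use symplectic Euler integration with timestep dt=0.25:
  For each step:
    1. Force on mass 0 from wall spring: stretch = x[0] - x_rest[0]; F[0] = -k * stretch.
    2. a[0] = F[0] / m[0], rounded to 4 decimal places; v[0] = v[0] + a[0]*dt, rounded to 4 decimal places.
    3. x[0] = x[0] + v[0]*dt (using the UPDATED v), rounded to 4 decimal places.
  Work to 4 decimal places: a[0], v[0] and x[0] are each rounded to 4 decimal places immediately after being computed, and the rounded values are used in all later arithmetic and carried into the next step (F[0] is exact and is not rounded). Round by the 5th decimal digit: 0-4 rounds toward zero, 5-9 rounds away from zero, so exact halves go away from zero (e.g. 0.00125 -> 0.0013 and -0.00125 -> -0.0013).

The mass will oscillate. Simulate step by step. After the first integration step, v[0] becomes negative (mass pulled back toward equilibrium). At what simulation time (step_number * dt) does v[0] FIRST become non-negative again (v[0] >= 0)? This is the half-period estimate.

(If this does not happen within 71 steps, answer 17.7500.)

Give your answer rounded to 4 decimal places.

Answer: 3.2500

Derivation:
Step 0: x=[5.3000] v=[0.0000]
Step 1: x=[5.2500] v=[-0.2000]
Step 2: x=[5.1531] v=[-0.3875]
Step 3: x=[5.0154] v=[-0.5508]
Step 4: x=[4.8455] v=[-0.6797]
Step 5: x=[4.6540] v=[-0.7661]
Step 6: x=[4.4529] v=[-0.8046]
Step 7: x=[4.2547] v=[-0.7928]
Step 8: x=[4.0718] v=[-0.7315]
Step 9: x=[3.9157] v=[-0.6245]
Step 10: x=[3.7961] v=[-0.4784]
Step 11: x=[3.7205] v=[-0.3024]
Step 12: x=[3.6936] v=[-0.1075]
Step 13: x=[3.7171] v=[0.0941]
First v>=0 after going negative at step 13, time=3.2500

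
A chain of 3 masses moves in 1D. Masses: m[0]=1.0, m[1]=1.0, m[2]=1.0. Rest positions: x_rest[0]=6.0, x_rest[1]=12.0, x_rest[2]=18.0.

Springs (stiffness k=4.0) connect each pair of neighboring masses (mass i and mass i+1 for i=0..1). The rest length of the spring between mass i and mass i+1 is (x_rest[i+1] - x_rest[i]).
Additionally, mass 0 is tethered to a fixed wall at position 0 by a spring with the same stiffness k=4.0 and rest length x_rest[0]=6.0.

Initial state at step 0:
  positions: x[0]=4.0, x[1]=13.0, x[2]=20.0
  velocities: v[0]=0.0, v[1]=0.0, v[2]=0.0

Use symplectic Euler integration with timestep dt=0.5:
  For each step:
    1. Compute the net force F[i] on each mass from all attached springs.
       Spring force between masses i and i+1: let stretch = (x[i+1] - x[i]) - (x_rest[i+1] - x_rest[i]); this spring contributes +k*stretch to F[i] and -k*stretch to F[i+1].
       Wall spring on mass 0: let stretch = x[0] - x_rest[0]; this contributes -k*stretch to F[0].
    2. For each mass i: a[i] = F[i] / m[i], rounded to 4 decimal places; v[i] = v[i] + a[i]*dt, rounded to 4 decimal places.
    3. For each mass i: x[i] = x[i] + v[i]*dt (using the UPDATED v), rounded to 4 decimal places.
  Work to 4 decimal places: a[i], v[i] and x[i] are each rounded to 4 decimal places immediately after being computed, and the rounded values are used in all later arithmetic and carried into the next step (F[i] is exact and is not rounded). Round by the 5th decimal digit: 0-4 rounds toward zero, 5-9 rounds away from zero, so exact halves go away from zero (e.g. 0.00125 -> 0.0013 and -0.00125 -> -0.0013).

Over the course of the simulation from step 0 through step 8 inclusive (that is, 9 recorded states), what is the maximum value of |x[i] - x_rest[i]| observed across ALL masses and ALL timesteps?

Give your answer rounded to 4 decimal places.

Step 0: x=[4.0000 13.0000 20.0000] v=[0.0000 0.0000 0.0000]
Step 1: x=[9.0000 11.0000 19.0000] v=[10.0000 -4.0000 -2.0000]
Step 2: x=[7.0000 15.0000 16.0000] v=[-4.0000 8.0000 -6.0000]
Step 3: x=[6.0000 12.0000 18.0000] v=[-2.0000 -6.0000 4.0000]
Step 4: x=[5.0000 9.0000 20.0000] v=[-2.0000 -6.0000 4.0000]
Step 5: x=[3.0000 13.0000 17.0000] v=[-4.0000 8.0000 -6.0000]
Step 6: x=[8.0000 11.0000 16.0000] v=[10.0000 -4.0000 -2.0000]
Step 7: x=[8.0000 11.0000 16.0000] v=[0.0000 0.0000 0.0000]
Step 8: x=[3.0000 13.0000 17.0000] v=[-10.0000 4.0000 2.0000]
Max displacement = 3.0000

Answer: 3.0000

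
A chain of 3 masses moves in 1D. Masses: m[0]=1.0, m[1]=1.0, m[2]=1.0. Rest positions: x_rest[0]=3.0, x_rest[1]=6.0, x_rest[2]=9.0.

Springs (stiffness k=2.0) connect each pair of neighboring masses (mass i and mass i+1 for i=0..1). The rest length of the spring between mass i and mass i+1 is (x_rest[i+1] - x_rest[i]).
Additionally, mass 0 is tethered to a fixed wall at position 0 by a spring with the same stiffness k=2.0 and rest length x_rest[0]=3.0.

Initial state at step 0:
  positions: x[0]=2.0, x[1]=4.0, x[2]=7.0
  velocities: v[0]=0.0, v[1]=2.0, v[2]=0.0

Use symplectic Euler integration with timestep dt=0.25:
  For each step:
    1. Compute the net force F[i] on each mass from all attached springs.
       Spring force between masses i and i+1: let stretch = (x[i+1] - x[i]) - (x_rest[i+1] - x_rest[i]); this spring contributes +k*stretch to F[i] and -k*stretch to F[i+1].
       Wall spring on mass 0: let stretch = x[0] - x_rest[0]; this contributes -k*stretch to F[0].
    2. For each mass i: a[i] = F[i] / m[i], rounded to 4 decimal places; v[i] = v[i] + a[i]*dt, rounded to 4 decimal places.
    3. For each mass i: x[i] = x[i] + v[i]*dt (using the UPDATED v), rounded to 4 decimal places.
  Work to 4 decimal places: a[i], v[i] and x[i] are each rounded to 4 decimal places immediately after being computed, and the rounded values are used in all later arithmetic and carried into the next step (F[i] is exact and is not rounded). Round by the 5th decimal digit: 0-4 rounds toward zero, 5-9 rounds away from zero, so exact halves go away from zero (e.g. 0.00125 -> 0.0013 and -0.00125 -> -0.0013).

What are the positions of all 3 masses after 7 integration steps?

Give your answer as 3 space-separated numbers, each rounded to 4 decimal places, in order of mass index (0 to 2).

Answer: 3.7200 5.9259 9.4782

Derivation:
Step 0: x=[2.0000 4.0000 7.0000] v=[0.0000 2.0000 0.0000]
Step 1: x=[2.0000 4.6250 7.0000] v=[0.0000 2.5000 0.0000]
Step 2: x=[2.0781 5.2188 7.0781] v=[0.3125 2.3750 0.3125]
Step 3: x=[2.2891 5.6524 7.2988] v=[0.8438 1.7343 0.8829]
Step 4: x=[2.6343 5.8714 7.6887] v=[1.3809 0.8759 1.5597]
Step 5: x=[3.0549 5.9129 8.2265] v=[1.6823 0.1660 2.1511]
Step 6: x=[3.4509 5.8864 8.8501] v=[1.5839 -0.1062 2.4943]
Step 7: x=[3.7200 5.9259 9.4782] v=[1.0762 0.1579 2.5125]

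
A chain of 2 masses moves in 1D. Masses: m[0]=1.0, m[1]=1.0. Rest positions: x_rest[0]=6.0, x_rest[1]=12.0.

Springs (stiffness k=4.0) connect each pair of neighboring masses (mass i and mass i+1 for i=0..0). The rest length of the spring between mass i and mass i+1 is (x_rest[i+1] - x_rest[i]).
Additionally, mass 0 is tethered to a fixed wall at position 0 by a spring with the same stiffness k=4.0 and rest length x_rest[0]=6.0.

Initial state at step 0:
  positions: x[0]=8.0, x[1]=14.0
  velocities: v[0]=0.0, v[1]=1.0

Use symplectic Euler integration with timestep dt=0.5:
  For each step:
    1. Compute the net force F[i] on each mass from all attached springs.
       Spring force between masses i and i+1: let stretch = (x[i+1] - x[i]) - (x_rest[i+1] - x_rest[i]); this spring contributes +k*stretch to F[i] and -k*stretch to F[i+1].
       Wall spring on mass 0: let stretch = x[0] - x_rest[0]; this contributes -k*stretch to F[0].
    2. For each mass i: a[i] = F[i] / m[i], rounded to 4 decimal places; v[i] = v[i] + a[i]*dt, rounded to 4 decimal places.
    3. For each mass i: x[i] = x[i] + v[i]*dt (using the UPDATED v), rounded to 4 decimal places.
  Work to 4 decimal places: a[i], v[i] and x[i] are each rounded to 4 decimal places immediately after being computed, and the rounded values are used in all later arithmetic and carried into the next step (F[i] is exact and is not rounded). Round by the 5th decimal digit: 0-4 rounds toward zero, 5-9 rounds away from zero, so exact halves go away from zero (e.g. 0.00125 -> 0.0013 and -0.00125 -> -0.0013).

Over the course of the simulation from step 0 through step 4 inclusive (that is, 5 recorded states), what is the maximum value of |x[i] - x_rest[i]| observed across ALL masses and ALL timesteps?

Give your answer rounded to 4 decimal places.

Step 0: x=[8.0000 14.0000] v=[0.0000 1.0000]
Step 1: x=[6.0000 14.5000] v=[-4.0000 1.0000]
Step 2: x=[6.5000 12.5000] v=[1.0000 -4.0000]
Step 3: x=[6.5000 10.5000] v=[0.0000 -4.0000]
Step 4: x=[4.0000 10.5000] v=[-5.0000 0.0000]
Max displacement = 2.5000

Answer: 2.5000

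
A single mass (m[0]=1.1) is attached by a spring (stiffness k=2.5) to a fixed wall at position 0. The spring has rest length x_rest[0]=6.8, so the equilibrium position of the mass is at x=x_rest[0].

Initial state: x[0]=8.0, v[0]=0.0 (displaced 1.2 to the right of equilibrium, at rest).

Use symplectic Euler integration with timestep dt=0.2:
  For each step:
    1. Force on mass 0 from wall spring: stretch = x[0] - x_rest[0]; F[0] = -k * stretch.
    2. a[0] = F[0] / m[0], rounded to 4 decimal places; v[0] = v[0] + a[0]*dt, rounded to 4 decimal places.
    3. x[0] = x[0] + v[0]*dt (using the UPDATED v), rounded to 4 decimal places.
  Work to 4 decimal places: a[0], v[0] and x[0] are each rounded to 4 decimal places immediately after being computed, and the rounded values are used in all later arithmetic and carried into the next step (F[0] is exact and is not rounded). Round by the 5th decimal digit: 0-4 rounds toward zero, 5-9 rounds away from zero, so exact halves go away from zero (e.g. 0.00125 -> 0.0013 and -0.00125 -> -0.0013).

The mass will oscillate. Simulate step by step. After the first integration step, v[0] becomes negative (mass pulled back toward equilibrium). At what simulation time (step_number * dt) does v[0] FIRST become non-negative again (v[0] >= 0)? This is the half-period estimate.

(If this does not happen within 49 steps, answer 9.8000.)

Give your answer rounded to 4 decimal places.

Step 0: x=[8.0000] v=[0.0000]
Step 1: x=[7.8909] v=[-0.5455]
Step 2: x=[7.6826] v=[-1.0414]
Step 3: x=[7.3941] v=[-1.4426]
Step 4: x=[7.0516] v=[-1.7126]
Step 5: x=[6.6862] v=[-1.8270]
Step 6: x=[6.3311] v=[-1.7753]
Step 7: x=[6.0187] v=[-1.5622]
Step 8: x=[5.7773] v=[-1.2071]
Step 9: x=[5.6289] v=[-0.7422]
Step 10: x=[5.5869] v=[-0.2099]
Step 11: x=[5.6552] v=[0.3415]
First v>=0 after going negative at step 11, time=2.2000

Answer: 2.2000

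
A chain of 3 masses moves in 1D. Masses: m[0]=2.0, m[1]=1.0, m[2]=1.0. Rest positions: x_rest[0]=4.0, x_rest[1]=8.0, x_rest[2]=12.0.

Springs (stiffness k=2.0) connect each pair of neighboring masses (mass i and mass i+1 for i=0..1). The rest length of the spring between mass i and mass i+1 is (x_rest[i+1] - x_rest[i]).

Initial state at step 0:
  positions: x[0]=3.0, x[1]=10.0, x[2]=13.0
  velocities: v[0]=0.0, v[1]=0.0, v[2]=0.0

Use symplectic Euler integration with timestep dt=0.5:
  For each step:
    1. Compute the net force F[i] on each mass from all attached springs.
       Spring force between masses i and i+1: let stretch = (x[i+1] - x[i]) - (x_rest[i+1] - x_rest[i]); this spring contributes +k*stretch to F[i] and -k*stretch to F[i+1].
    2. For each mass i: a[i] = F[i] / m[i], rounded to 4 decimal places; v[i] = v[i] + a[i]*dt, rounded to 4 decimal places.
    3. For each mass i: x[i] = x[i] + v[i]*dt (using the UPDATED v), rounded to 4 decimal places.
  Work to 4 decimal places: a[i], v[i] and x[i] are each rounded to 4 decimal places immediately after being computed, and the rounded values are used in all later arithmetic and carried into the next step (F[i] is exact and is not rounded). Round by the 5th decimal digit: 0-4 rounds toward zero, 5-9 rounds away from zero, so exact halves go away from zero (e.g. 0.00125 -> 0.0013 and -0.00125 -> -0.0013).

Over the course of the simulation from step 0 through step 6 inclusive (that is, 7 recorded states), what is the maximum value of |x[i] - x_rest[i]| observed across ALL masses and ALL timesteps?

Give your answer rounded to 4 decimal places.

Answer: 2.0194

Derivation:
Step 0: x=[3.0000 10.0000 13.0000] v=[0.0000 0.0000 0.0000]
Step 1: x=[3.7500 8.0000 13.5000] v=[1.5000 -4.0000 1.0000]
Step 2: x=[4.5625 6.6250 13.2500] v=[1.6250 -2.7500 -0.5000]
Step 3: x=[4.8907 7.5313 11.6875] v=[0.6563 1.8125 -3.1250]
Step 4: x=[4.8790 9.1954 10.0469] v=[-0.0234 3.3281 -3.2812]
Step 5: x=[4.9464 9.1270 9.9806] v=[0.1348 -0.1368 -0.1327]
Step 6: x=[5.0590 7.3951 11.4875] v=[0.2251 -3.4638 3.0137]
Max displacement = 2.0194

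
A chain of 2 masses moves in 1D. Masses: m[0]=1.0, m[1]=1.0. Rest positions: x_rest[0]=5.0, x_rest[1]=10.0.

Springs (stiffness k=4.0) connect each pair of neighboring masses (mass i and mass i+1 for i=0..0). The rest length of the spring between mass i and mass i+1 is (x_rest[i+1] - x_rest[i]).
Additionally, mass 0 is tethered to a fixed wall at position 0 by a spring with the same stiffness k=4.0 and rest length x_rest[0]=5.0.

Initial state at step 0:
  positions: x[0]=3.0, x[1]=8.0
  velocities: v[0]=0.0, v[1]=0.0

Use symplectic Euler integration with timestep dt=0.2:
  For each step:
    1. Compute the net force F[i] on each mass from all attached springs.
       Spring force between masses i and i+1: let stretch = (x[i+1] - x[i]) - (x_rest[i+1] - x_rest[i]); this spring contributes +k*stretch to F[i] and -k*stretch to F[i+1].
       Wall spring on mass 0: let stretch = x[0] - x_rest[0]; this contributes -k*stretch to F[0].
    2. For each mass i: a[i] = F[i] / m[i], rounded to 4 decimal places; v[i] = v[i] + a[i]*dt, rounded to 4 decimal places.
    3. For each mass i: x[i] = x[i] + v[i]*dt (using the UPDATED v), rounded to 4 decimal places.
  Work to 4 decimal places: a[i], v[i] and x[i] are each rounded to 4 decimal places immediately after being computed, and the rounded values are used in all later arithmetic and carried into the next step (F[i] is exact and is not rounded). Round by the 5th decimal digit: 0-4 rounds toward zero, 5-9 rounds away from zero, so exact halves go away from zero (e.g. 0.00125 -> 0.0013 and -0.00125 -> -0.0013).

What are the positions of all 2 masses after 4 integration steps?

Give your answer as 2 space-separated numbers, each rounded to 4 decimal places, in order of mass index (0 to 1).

Step 0: x=[3.0000 8.0000] v=[0.0000 0.0000]
Step 1: x=[3.3200 8.0000] v=[1.6000 0.0000]
Step 2: x=[3.8576 8.0512] v=[2.6880 0.2560]
Step 3: x=[4.4490 8.2314] v=[2.9568 0.9011]
Step 4: x=[4.9337 8.6064] v=[2.4235 1.8752]

Answer: 4.9337 8.6064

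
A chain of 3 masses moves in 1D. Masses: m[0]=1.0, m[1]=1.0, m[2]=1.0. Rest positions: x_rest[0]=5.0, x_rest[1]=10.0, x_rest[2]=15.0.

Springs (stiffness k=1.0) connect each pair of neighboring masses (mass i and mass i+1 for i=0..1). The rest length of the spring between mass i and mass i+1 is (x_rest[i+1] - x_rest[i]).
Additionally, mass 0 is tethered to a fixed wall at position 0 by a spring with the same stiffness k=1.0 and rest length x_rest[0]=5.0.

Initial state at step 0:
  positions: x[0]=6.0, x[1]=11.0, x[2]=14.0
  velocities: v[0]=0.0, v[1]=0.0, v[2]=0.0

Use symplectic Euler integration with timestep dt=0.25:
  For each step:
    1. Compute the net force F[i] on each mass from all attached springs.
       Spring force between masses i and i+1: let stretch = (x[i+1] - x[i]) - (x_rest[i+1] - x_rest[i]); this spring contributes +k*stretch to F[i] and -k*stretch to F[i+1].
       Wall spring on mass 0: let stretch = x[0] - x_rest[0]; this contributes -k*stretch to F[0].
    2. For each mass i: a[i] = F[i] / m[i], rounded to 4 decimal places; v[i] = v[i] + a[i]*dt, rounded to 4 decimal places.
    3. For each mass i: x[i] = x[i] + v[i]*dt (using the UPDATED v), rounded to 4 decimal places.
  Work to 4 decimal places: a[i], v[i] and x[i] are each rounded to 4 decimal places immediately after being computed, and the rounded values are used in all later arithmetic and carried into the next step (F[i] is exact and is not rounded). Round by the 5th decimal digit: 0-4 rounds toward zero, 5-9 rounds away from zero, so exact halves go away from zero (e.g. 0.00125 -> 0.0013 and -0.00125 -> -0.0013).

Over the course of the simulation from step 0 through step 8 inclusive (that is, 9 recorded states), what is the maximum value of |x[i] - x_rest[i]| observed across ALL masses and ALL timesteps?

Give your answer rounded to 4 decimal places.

Answer: 1.0770

Derivation:
Step 0: x=[6.0000 11.0000 14.0000] v=[0.0000 0.0000 0.0000]
Step 1: x=[5.9375 10.8750 14.1250] v=[-0.2500 -0.5000 0.5000]
Step 2: x=[5.8125 10.6445 14.3594] v=[-0.5000 -0.9219 0.9375]
Step 3: x=[5.6262 10.3442 14.6741] v=[-0.7451 -1.2012 1.2588]
Step 4: x=[5.3832 10.0197 15.0307] v=[-0.9722 -1.2982 1.4263]
Step 5: x=[5.0935 9.7186 15.3866] v=[-1.1589 -1.2046 1.4236]
Step 6: x=[4.7745 9.4826 15.7008] v=[-1.2760 -0.9439 1.2566]
Step 7: x=[4.4514 9.3410 15.9388] v=[-1.2926 -0.5664 0.9521]
Step 8: x=[4.1556 9.3062 16.0770] v=[-1.1831 -0.1394 0.5527]
Max displacement = 1.0770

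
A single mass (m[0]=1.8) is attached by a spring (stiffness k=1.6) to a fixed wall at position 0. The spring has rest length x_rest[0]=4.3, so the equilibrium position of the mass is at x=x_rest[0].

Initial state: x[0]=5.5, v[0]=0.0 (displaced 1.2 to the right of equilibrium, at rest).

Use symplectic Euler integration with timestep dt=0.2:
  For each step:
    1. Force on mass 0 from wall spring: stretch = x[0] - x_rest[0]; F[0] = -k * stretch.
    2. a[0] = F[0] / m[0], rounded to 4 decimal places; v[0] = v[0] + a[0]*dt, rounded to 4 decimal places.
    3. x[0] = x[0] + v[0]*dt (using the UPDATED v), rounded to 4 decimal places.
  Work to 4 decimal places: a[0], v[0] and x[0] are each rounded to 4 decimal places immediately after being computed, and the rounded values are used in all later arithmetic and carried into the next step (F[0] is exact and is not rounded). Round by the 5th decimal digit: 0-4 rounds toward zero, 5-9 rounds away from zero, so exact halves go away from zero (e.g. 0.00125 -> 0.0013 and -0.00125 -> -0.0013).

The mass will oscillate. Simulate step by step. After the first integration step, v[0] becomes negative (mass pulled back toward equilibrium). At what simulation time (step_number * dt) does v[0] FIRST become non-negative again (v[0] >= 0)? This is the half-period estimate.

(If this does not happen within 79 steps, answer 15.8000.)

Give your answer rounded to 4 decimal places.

Step 0: x=[5.5000] v=[0.0000]
Step 1: x=[5.4573] v=[-0.2133]
Step 2: x=[5.3735] v=[-0.4190]
Step 3: x=[5.2515] v=[-0.6098]
Step 4: x=[5.0957] v=[-0.7790]
Step 5: x=[4.9116] v=[-0.9205]
Step 6: x=[4.7058] v=[-1.0292]
Step 7: x=[4.4855] v=[-1.1013]
Step 8: x=[4.2586] v=[-1.1343]
Step 9: x=[4.0332] v=[-1.1269]
Step 10: x=[3.8173] v=[-1.0795]
Step 11: x=[3.6186] v=[-0.9937]
Step 12: x=[3.4441] v=[-0.8726]
Step 13: x=[3.3000] v=[-0.7204]
Step 14: x=[3.1915] v=[-0.5426]
Step 15: x=[3.1224] v=[-0.3455]
Step 16: x=[3.0952] v=[-0.1361]
Step 17: x=[3.1108] v=[0.0781]
First v>=0 after going negative at step 17, time=3.4000

Answer: 3.4000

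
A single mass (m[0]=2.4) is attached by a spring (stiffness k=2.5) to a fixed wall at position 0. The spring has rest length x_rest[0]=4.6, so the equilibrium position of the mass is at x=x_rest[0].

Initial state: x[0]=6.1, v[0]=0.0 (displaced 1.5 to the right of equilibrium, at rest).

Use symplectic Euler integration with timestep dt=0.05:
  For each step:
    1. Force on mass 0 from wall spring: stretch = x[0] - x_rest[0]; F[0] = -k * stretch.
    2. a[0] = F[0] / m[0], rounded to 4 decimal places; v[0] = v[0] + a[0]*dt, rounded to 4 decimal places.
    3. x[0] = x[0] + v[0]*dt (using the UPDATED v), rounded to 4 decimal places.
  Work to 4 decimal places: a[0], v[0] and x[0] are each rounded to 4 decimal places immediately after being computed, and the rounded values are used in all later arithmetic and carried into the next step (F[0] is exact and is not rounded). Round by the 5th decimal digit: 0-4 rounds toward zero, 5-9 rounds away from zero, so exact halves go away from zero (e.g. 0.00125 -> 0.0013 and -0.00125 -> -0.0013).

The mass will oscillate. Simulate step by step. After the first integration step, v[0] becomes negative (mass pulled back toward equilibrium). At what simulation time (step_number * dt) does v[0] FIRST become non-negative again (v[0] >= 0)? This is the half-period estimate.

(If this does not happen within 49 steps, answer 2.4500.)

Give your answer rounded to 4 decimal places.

Answer: 2.4500

Derivation:
Step 0: x=[6.1000] v=[0.0000]
Step 1: x=[6.0961] v=[-0.0781]
Step 2: x=[6.0883] v=[-0.1560]
Step 3: x=[6.0766] v=[-0.2335]
Step 4: x=[6.0611] v=[-0.3104]
Step 5: x=[6.0418] v=[-0.3865]
Step 6: x=[6.0187] v=[-0.4616]
Step 7: x=[5.9919] v=[-0.5355]
Step 8: x=[5.9615] v=[-0.6080]
Step 9: x=[5.9276] v=[-0.6789]
Step 10: x=[5.8902] v=[-0.7480]
Step 11: x=[5.8494] v=[-0.8152]
Step 12: x=[5.8054] v=[-0.8803]
Step 13: x=[5.7582] v=[-0.9431]
Step 14: x=[5.7080] v=[-1.0034]
Step 15: x=[5.6549] v=[-1.0611]
Step 16: x=[5.5991] v=[-1.1160]
Step 17: x=[5.5407] v=[-1.1680]
Step 18: x=[5.4799] v=[-1.2170]
Step 19: x=[5.4168] v=[-1.2628]
Step 20: x=[5.3515] v=[-1.3053]
Step 21: x=[5.2843] v=[-1.3444]
Step 22: x=[5.2153] v=[-1.3800]
Step 23: x=[5.1447] v=[-1.4120]
Step 24: x=[5.0727] v=[-1.4404]
Step 25: x=[4.9995] v=[-1.4650]
Step 26: x=[4.9252] v=[-1.4858]
Step 27: x=[4.8501] v=[-1.5027]
Step 28: x=[4.7743] v=[-1.5157]
Step 29: x=[4.6981] v=[-1.5248]
Step 30: x=[4.6216] v=[-1.5299]
Step 31: x=[4.5451] v=[-1.5310]
Step 32: x=[4.4687] v=[-1.5281]
Step 33: x=[4.3926] v=[-1.5213]
Step 34: x=[4.3171] v=[-1.5105]
Step 35: x=[4.2423] v=[-1.4958]
Step 36: x=[4.1684] v=[-1.4772]
Step 37: x=[4.0957] v=[-1.4547]
Step 38: x=[4.0243] v=[-1.4284]
Step 39: x=[3.9544] v=[-1.3984]
Step 40: x=[3.8862] v=[-1.3648]
Step 41: x=[3.8198] v=[-1.3276]
Step 42: x=[3.7555] v=[-1.2870]
Step 43: x=[3.6934] v=[-1.2430]
Step 44: x=[3.6336] v=[-1.1958]
Step 45: x=[3.5763] v=[-1.1455]
Step 46: x=[3.5217] v=[-1.0922]
Step 47: x=[3.4699] v=[-1.0360]
Step 48: x=[3.4210] v=[-0.9771]
Step 49: x=[3.3752] v=[-0.9157]
v[0] did not become non-negative within 49 steps; using fallback time=2.4500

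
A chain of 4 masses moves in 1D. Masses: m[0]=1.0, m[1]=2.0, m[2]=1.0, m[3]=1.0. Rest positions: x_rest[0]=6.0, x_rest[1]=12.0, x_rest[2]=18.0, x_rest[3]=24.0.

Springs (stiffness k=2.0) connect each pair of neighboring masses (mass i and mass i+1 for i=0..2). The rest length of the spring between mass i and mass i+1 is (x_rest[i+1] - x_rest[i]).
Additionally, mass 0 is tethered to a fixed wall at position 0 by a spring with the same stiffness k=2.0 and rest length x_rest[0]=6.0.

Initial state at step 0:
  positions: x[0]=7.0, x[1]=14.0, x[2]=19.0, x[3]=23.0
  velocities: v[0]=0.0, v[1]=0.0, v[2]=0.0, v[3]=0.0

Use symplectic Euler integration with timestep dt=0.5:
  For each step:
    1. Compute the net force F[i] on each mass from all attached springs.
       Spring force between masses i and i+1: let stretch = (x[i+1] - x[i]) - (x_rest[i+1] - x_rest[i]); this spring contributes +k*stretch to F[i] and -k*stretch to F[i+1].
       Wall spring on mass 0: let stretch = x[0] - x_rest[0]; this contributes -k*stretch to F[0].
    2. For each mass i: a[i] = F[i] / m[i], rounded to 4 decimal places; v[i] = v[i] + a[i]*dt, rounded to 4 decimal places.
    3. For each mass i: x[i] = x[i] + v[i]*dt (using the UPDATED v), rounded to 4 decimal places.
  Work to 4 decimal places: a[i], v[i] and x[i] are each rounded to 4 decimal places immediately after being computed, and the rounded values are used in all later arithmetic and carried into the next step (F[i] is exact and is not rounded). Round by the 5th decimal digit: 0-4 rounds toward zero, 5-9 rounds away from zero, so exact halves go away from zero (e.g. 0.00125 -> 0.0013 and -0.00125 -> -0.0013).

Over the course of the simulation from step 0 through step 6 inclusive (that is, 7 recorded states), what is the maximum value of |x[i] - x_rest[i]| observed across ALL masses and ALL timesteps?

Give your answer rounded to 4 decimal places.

Step 0: x=[7.0000 14.0000 19.0000 23.0000] v=[0.0000 0.0000 0.0000 0.0000]
Step 1: x=[7.0000 13.5000 18.5000 24.0000] v=[0.0000 -1.0000 -1.0000 2.0000]
Step 2: x=[6.7500 12.6250 18.2500 25.2500] v=[-0.5000 -1.7500 -0.5000 2.5000]
Step 3: x=[6.0625 11.6875 18.6875 26.0000] v=[-1.3750 -1.8750 0.8750 1.5000]
Step 4: x=[5.1563 11.0938 19.2813 26.0938] v=[-1.8125 -1.1875 1.1875 0.1875]
Step 5: x=[4.6407 11.0626 19.1876 25.7813] v=[-1.0313 -0.0625 -0.1875 -0.6250]
Step 6: x=[5.0157 11.4572 18.3282 25.1720] v=[0.7499 0.7891 -1.7188 -1.2187]
Max displacement = 2.0938

Answer: 2.0938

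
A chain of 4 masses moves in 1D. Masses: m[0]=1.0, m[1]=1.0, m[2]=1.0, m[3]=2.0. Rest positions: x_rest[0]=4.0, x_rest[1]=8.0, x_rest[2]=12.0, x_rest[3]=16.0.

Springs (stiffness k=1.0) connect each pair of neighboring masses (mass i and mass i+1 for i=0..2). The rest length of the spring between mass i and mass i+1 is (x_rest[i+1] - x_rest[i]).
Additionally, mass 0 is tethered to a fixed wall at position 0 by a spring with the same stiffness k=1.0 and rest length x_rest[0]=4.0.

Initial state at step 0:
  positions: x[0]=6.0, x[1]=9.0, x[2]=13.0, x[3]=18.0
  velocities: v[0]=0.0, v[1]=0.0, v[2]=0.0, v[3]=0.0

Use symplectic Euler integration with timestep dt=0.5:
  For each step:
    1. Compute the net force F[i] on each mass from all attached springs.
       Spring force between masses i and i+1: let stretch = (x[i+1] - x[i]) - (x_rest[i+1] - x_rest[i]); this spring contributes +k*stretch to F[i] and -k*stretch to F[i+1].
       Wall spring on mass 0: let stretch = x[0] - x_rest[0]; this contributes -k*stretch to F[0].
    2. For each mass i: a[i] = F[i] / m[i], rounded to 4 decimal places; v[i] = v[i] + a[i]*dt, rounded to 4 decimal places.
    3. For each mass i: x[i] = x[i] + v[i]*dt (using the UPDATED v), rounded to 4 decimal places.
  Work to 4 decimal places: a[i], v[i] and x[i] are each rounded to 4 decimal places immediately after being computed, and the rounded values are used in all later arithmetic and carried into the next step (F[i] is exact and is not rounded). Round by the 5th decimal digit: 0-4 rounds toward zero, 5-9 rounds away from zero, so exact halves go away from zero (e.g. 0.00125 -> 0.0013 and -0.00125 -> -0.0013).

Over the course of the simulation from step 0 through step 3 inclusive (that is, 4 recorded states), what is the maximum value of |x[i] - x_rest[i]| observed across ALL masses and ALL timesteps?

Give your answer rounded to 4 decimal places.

Answer: 2.0274

Derivation:
Step 0: x=[6.0000 9.0000 13.0000 18.0000] v=[0.0000 0.0000 0.0000 0.0000]
Step 1: x=[5.2500 9.2500 13.2500 17.8750] v=[-1.5000 0.5000 0.5000 -0.2500]
Step 2: x=[4.1875 9.5000 13.6563 17.6719] v=[-2.1250 0.5000 0.8125 -0.4063]
Step 3: x=[3.4063 9.4610 14.0274 17.4668] v=[-1.5625 -0.0781 0.7422 -0.4102]
Max displacement = 2.0274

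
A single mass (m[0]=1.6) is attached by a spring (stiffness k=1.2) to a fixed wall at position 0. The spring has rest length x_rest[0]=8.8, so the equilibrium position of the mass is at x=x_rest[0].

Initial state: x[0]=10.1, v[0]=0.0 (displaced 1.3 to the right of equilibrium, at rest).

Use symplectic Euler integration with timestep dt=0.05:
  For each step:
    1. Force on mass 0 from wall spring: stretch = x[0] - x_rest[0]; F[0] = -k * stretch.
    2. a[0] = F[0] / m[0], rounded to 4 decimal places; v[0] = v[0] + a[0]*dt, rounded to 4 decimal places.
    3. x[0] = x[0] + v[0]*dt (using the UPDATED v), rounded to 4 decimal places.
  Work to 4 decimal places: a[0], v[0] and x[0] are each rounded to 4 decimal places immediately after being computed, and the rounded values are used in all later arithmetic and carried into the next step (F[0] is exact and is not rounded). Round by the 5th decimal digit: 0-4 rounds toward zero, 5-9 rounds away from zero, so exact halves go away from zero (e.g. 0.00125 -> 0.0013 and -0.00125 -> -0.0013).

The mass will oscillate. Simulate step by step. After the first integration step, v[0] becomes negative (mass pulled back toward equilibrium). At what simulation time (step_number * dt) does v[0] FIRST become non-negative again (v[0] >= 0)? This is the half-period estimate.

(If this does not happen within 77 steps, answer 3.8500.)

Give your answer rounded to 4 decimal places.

Step 0: x=[10.1000] v=[0.0000]
Step 1: x=[10.0976] v=[-0.0488]
Step 2: x=[10.0927] v=[-0.0975]
Step 3: x=[10.0854] v=[-0.1460]
Step 4: x=[10.0757] v=[-0.1942]
Step 5: x=[10.0636] v=[-0.2420]
Step 6: x=[10.0491] v=[-0.2894]
Step 7: x=[10.0323] v=[-0.3362]
Step 8: x=[10.0132] v=[-0.3824]
Step 9: x=[9.9918] v=[-0.4279]
Step 10: x=[9.9682] v=[-0.4726]
Step 11: x=[9.9424] v=[-0.5164]
Step 12: x=[9.9144] v=[-0.5592]
Step 13: x=[9.8844] v=[-0.6010]
Step 14: x=[9.8523] v=[-0.6417]
Step 15: x=[9.8182] v=[-0.6812]
Step 16: x=[9.7822] v=[-0.7194]
Step 17: x=[9.7444] v=[-0.7562]
Step 18: x=[9.7048] v=[-0.7916]
Step 19: x=[9.6635] v=[-0.8255]
Step 20: x=[9.6206] v=[-0.8579]
Step 21: x=[9.5762] v=[-0.8887]
Step 22: x=[9.5303] v=[-0.9178]
Step 23: x=[9.4830] v=[-0.9452]
Step 24: x=[9.4345] v=[-0.9708]
Step 25: x=[9.3848] v=[-0.9946]
Step 26: x=[9.3340] v=[-1.0165]
Step 27: x=[9.2822] v=[-1.0365]
Step 28: x=[9.2295] v=[-1.0546]
Step 29: x=[9.1760] v=[-1.0707]
Step 30: x=[9.1218] v=[-1.0848]
Step 31: x=[9.0670] v=[-1.0969]
Step 32: x=[9.0117] v=[-1.1069]
Step 33: x=[8.9560] v=[-1.1148]
Step 34: x=[8.9000] v=[-1.1207]
Step 35: x=[8.8438] v=[-1.1245]
Step 36: x=[8.7875] v=[-1.1261]
Step 37: x=[8.7312] v=[-1.1256]
Step 38: x=[8.6751] v=[-1.1230]
Step 39: x=[8.6192] v=[-1.1183]
Step 40: x=[8.5636] v=[-1.1115]
Step 41: x=[8.5085] v=[-1.1026]
Step 42: x=[8.4539] v=[-1.0917]
Step 43: x=[8.4000] v=[-1.0787]
Step 44: x=[8.3468] v=[-1.0637]
Step 45: x=[8.2945] v=[-1.0467]
Step 46: x=[8.2431] v=[-1.0277]
Step 47: x=[8.1928] v=[-1.0068]
Step 48: x=[8.1436] v=[-0.9840]
Step 49: x=[8.0956] v=[-0.9594]
Step 50: x=[8.0490] v=[-0.9330]
Step 51: x=[8.0038] v=[-0.9048]
Step 52: x=[7.9601] v=[-0.8749]
Step 53: x=[7.9179] v=[-0.8434]
Step 54: x=[7.8774] v=[-0.8103]
Step 55: x=[7.8386] v=[-0.7757]
Step 56: x=[7.8016] v=[-0.7396]
Step 57: x=[7.7665] v=[-0.7022]
Step 58: x=[7.7333] v=[-0.6634]
Step 59: x=[7.7021] v=[-0.6234]
Step 60: x=[7.6730] v=[-0.5822]
Step 61: x=[7.6460] v=[-0.5399]
Step 62: x=[7.6212] v=[-0.4966]
Step 63: x=[7.5986] v=[-0.4524]
Step 64: x=[7.5782] v=[-0.4073]
Step 65: x=[7.5601] v=[-0.3615]
Step 66: x=[7.5444] v=[-0.3150]
Step 67: x=[7.5310] v=[-0.2679]
Step 68: x=[7.5200] v=[-0.2203]
Step 69: x=[7.5114] v=[-0.1723]
Step 70: x=[7.5052] v=[-0.1240]
Step 71: x=[7.5014] v=[-0.0754]
Step 72: x=[7.5001] v=[-0.0267]
Step 73: x=[7.5012] v=[0.0220]
First v>=0 after going negative at step 73, time=3.6500

Answer: 3.6500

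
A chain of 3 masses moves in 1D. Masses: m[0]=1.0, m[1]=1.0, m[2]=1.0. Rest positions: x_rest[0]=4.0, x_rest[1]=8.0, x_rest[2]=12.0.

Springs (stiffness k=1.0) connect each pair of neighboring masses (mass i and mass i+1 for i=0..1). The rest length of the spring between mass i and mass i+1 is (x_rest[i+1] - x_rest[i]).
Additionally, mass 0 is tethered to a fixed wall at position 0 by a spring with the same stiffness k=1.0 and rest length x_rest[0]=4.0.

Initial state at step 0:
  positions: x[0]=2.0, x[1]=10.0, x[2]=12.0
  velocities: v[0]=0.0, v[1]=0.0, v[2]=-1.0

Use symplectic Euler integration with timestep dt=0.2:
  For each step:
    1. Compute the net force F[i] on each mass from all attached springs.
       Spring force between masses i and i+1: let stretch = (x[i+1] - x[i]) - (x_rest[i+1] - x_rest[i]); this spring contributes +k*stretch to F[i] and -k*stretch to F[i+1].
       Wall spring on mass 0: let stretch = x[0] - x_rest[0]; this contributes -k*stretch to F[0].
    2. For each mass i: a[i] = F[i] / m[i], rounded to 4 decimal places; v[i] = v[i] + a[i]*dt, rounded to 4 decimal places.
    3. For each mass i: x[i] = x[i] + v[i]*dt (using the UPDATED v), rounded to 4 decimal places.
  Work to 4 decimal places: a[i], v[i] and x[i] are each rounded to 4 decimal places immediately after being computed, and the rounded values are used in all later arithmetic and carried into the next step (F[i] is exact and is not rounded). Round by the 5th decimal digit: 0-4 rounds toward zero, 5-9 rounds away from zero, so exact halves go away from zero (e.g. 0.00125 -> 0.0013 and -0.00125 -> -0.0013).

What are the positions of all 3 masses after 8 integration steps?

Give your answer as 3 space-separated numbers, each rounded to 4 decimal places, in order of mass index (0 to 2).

Answer: 5.9768 5.9174 11.8399

Derivation:
Step 0: x=[2.0000 10.0000 12.0000] v=[0.0000 0.0000 -1.0000]
Step 1: x=[2.2400 9.7600 11.8800] v=[1.2000 -1.2000 -0.6000]
Step 2: x=[2.6912 9.3040 11.8352] v=[2.2560 -2.2800 -0.2240]
Step 3: x=[3.2993 8.6847 11.8492] v=[3.0403 -3.0963 0.0698]
Step 4: x=[3.9908 7.9766 11.8966] v=[3.4575 -3.5405 0.2369]
Step 5: x=[4.6821 7.2659 11.9472] v=[3.4565 -3.5537 0.2529]
Step 6: x=[5.2895 6.6391 11.9705] v=[3.0368 -3.1342 0.1166]
Step 7: x=[5.7393 6.1715 11.9406] v=[2.2488 -2.3378 -0.1497]
Step 8: x=[5.9768 5.9174 11.8399] v=[1.1874 -1.2704 -0.5035]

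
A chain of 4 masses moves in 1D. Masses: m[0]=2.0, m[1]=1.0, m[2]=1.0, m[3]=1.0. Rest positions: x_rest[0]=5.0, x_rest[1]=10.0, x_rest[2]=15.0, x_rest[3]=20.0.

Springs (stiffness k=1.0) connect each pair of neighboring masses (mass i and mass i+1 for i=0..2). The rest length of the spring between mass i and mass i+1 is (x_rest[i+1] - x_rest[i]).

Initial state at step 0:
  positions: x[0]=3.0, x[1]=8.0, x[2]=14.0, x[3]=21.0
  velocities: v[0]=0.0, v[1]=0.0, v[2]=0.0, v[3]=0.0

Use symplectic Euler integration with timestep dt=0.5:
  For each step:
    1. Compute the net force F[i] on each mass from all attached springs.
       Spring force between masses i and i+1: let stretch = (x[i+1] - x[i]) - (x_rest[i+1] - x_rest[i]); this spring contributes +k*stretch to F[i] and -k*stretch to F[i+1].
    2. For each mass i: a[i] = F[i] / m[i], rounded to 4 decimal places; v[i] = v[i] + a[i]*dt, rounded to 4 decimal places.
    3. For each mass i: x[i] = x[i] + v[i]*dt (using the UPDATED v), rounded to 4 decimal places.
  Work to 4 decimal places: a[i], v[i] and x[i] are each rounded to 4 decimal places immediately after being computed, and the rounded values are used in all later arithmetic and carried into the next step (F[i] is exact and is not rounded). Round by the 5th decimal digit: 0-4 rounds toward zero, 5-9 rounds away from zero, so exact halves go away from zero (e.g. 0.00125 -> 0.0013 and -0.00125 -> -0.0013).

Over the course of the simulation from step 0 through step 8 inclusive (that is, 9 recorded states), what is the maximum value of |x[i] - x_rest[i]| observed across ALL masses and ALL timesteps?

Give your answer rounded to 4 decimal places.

Answer: 2.4284

Derivation:
Step 0: x=[3.0000 8.0000 14.0000 21.0000] v=[0.0000 0.0000 0.0000 0.0000]
Step 1: x=[3.0000 8.2500 14.2500 20.5000] v=[0.0000 0.5000 0.5000 -1.0000]
Step 2: x=[3.0313 8.6875 14.5625 19.6875] v=[0.0625 0.8750 0.6250 -1.6250]
Step 3: x=[3.1446 9.1797 14.6875 18.8438] v=[0.2266 0.9844 0.2500 -1.6875]
Step 4: x=[3.3873 9.5401 14.4746 18.2110] v=[0.4854 0.7208 -0.4258 -1.2657]
Step 5: x=[3.7741 9.5960 13.9622 17.8941] v=[0.7736 0.1117 -1.0249 -0.6339]
Step 6: x=[4.2637 9.2879 13.3412 17.8442] v=[0.9791 -0.6162 -1.2421 -0.0999]
Step 7: x=[4.7563 8.7371 12.8326 17.9185] v=[0.9852 -1.1017 -1.0173 0.1486]
Step 8: x=[5.1215 8.2149 12.5716 17.9714] v=[0.7304 -1.0444 -0.5221 0.1057]
Max displacement = 2.4284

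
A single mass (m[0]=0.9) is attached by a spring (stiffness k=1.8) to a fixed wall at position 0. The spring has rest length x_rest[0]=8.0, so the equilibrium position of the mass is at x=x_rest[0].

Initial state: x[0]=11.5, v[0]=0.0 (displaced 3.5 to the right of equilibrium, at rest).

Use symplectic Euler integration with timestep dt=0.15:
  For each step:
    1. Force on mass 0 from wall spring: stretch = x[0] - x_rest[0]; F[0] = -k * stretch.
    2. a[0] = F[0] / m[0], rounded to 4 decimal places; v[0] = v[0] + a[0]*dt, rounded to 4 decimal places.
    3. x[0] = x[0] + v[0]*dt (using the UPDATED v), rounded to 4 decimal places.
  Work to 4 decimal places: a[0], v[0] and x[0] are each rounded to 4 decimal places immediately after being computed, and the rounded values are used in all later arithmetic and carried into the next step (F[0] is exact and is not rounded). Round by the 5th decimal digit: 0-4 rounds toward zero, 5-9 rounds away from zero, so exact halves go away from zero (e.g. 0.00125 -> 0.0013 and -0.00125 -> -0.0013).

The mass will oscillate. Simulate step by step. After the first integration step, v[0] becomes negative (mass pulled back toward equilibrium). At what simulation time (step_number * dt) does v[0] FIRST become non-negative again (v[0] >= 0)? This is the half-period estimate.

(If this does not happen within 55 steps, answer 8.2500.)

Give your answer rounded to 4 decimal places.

Step 0: x=[11.5000] v=[0.0000]
Step 1: x=[11.3425] v=[-1.0500]
Step 2: x=[11.0346] v=[-2.0528]
Step 3: x=[10.5901] v=[-2.9632]
Step 4: x=[10.0291] v=[-3.7402]
Step 5: x=[9.3768] v=[-4.3489]
Step 6: x=[8.6625] v=[-4.7619]
Step 7: x=[7.9184] v=[-4.9607]
Step 8: x=[7.1780] v=[-4.9362]
Step 9: x=[6.4746] v=[-4.6896]
Step 10: x=[5.8398] v=[-4.2320]
Step 11: x=[5.3022] v=[-3.5839]
Step 12: x=[4.8860] v=[-2.7746]
Step 13: x=[4.6099] v=[-1.8404]
Step 14: x=[4.4864] v=[-0.8234]
Step 15: x=[4.5210] v=[0.2307]
First v>=0 after going negative at step 15, time=2.2500

Answer: 2.2500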